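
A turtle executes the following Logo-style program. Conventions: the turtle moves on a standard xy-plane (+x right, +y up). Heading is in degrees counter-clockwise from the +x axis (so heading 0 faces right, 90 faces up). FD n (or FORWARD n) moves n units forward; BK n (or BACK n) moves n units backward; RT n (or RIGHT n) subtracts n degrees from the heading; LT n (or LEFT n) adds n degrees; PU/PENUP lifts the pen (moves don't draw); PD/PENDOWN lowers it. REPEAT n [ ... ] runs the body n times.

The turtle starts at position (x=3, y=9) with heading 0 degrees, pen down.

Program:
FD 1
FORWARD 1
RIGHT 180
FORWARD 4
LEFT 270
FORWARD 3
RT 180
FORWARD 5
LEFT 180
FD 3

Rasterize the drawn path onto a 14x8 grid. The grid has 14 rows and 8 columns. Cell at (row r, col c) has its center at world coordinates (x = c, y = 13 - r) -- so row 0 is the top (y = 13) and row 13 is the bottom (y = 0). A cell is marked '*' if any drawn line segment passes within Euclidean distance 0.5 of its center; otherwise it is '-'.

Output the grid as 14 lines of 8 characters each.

Answer: --------
-*------
-*------
-*------
-*****--
-*------
-*------
--------
--------
--------
--------
--------
--------
--------

Derivation:
Segment 0: (3,9) -> (4,9)
Segment 1: (4,9) -> (5,9)
Segment 2: (5,9) -> (1,9)
Segment 3: (1,9) -> (1,12)
Segment 4: (1,12) -> (1,7)
Segment 5: (1,7) -> (1,10)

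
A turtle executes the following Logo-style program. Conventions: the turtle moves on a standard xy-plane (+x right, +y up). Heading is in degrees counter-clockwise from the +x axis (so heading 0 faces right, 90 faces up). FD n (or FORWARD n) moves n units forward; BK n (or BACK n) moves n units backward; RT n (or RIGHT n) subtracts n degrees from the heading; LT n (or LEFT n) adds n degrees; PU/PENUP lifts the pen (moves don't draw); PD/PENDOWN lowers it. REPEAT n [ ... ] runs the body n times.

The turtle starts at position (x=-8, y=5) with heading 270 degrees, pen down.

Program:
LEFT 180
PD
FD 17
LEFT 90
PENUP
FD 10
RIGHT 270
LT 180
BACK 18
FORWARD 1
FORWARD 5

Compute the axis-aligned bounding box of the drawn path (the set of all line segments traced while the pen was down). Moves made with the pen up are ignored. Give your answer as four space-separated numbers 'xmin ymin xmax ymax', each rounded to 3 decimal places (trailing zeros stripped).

Executing turtle program step by step:
Start: pos=(-8,5), heading=270, pen down
LT 180: heading 270 -> 90
PD: pen down
FD 17: (-8,5) -> (-8,22) [heading=90, draw]
LT 90: heading 90 -> 180
PU: pen up
FD 10: (-8,22) -> (-18,22) [heading=180, move]
RT 270: heading 180 -> 270
LT 180: heading 270 -> 90
BK 18: (-18,22) -> (-18,4) [heading=90, move]
FD 1: (-18,4) -> (-18,5) [heading=90, move]
FD 5: (-18,5) -> (-18,10) [heading=90, move]
Final: pos=(-18,10), heading=90, 1 segment(s) drawn

Segment endpoints: x in {-8, -8}, y in {5, 22}
xmin=-8, ymin=5, xmax=-8, ymax=22

Answer: -8 5 -8 22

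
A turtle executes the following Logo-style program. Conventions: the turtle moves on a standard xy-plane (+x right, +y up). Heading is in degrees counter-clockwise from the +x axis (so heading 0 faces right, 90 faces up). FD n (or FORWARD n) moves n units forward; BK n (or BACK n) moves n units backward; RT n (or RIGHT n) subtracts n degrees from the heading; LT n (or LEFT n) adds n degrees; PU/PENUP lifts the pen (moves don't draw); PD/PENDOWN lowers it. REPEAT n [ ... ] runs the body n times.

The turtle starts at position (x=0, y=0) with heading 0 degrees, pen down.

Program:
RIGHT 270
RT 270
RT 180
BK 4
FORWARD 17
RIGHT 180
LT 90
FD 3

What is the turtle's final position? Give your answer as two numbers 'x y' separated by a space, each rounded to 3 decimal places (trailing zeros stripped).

Executing turtle program step by step:
Start: pos=(0,0), heading=0, pen down
RT 270: heading 0 -> 90
RT 270: heading 90 -> 180
RT 180: heading 180 -> 0
BK 4: (0,0) -> (-4,0) [heading=0, draw]
FD 17: (-4,0) -> (13,0) [heading=0, draw]
RT 180: heading 0 -> 180
LT 90: heading 180 -> 270
FD 3: (13,0) -> (13,-3) [heading=270, draw]
Final: pos=(13,-3), heading=270, 3 segment(s) drawn

Answer: 13 -3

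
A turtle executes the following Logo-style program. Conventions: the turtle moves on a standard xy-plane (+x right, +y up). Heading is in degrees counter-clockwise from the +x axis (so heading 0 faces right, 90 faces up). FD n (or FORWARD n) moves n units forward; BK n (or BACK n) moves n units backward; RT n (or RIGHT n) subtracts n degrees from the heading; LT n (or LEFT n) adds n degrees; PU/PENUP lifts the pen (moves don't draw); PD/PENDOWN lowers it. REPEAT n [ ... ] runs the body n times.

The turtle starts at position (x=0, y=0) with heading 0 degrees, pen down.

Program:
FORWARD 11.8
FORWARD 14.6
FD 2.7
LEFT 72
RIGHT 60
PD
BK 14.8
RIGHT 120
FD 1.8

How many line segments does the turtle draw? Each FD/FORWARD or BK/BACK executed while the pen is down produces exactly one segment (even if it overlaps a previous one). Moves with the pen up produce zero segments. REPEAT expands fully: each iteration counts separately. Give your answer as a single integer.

Executing turtle program step by step:
Start: pos=(0,0), heading=0, pen down
FD 11.8: (0,0) -> (11.8,0) [heading=0, draw]
FD 14.6: (11.8,0) -> (26.4,0) [heading=0, draw]
FD 2.7: (26.4,0) -> (29.1,0) [heading=0, draw]
LT 72: heading 0 -> 72
RT 60: heading 72 -> 12
PD: pen down
BK 14.8: (29.1,0) -> (14.623,-3.077) [heading=12, draw]
RT 120: heading 12 -> 252
FD 1.8: (14.623,-3.077) -> (14.067,-4.789) [heading=252, draw]
Final: pos=(14.067,-4.789), heading=252, 5 segment(s) drawn
Segments drawn: 5

Answer: 5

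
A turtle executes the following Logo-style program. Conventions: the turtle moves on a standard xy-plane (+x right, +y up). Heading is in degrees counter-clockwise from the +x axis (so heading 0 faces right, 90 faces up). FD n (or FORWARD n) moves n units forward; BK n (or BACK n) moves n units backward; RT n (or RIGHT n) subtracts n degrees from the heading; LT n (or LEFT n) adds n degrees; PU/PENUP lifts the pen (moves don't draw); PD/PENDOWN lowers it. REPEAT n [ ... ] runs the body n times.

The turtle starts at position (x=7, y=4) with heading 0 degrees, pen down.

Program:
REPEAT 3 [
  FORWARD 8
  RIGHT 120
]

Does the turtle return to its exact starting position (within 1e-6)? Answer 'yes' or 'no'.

Answer: yes

Derivation:
Executing turtle program step by step:
Start: pos=(7,4), heading=0, pen down
REPEAT 3 [
  -- iteration 1/3 --
  FD 8: (7,4) -> (15,4) [heading=0, draw]
  RT 120: heading 0 -> 240
  -- iteration 2/3 --
  FD 8: (15,4) -> (11,-2.928) [heading=240, draw]
  RT 120: heading 240 -> 120
  -- iteration 3/3 --
  FD 8: (11,-2.928) -> (7,4) [heading=120, draw]
  RT 120: heading 120 -> 0
]
Final: pos=(7,4), heading=0, 3 segment(s) drawn

Start position: (7, 4)
Final position: (7, 4)
Distance = 0; < 1e-6 -> CLOSED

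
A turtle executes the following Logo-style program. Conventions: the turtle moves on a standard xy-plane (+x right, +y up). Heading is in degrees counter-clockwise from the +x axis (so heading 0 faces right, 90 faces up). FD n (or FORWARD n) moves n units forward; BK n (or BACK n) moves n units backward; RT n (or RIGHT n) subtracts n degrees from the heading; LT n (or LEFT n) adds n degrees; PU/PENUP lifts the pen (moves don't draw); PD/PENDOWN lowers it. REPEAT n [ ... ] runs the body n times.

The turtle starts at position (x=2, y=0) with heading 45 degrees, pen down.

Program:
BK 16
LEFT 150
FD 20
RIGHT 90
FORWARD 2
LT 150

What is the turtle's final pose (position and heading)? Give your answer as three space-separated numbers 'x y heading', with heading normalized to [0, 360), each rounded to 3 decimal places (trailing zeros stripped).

Answer: -29.15 -14.558 255

Derivation:
Executing turtle program step by step:
Start: pos=(2,0), heading=45, pen down
BK 16: (2,0) -> (-9.314,-11.314) [heading=45, draw]
LT 150: heading 45 -> 195
FD 20: (-9.314,-11.314) -> (-28.632,-16.49) [heading=195, draw]
RT 90: heading 195 -> 105
FD 2: (-28.632,-16.49) -> (-29.15,-14.558) [heading=105, draw]
LT 150: heading 105 -> 255
Final: pos=(-29.15,-14.558), heading=255, 3 segment(s) drawn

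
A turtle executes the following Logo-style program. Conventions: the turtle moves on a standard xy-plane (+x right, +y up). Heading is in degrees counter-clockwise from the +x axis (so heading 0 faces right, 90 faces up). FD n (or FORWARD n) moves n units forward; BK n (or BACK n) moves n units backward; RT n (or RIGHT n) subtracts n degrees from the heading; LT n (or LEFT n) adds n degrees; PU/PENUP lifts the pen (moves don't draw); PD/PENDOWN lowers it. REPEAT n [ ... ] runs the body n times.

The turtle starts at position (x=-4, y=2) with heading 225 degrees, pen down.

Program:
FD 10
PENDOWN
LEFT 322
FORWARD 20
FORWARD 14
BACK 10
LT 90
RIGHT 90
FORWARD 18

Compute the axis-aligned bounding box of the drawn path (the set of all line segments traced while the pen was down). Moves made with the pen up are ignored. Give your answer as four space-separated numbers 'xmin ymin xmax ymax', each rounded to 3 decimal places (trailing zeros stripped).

Answer: -52.758 -10.19 -4 2

Derivation:
Executing turtle program step by step:
Start: pos=(-4,2), heading=225, pen down
FD 10: (-4,2) -> (-11.071,-5.071) [heading=225, draw]
PD: pen down
LT 322: heading 225 -> 187
FD 20: (-11.071,-5.071) -> (-30.922,-7.508) [heading=187, draw]
FD 14: (-30.922,-7.508) -> (-44.818,-9.215) [heading=187, draw]
BK 10: (-44.818,-9.215) -> (-34.892,-7.996) [heading=187, draw]
LT 90: heading 187 -> 277
RT 90: heading 277 -> 187
FD 18: (-34.892,-7.996) -> (-52.758,-10.19) [heading=187, draw]
Final: pos=(-52.758,-10.19), heading=187, 5 segment(s) drawn

Segment endpoints: x in {-52.758, -44.818, -34.892, -30.922, -11.071, -4}, y in {-10.19, -9.215, -7.996, -7.508, -5.071, 2}
xmin=-52.758, ymin=-10.19, xmax=-4, ymax=2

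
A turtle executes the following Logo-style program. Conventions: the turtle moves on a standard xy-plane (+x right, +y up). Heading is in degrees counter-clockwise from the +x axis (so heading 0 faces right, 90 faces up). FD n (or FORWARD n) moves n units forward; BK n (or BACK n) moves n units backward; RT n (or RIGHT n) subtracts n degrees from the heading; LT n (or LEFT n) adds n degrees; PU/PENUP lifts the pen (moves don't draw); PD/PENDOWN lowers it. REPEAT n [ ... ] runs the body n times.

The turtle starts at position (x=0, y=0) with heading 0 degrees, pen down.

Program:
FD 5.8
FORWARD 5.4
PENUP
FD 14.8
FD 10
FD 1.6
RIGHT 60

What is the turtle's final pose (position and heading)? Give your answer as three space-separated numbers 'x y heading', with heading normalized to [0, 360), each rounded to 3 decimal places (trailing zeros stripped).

Executing turtle program step by step:
Start: pos=(0,0), heading=0, pen down
FD 5.8: (0,0) -> (5.8,0) [heading=0, draw]
FD 5.4: (5.8,0) -> (11.2,0) [heading=0, draw]
PU: pen up
FD 14.8: (11.2,0) -> (26,0) [heading=0, move]
FD 10: (26,0) -> (36,0) [heading=0, move]
FD 1.6: (36,0) -> (37.6,0) [heading=0, move]
RT 60: heading 0 -> 300
Final: pos=(37.6,0), heading=300, 2 segment(s) drawn

Answer: 37.6 0 300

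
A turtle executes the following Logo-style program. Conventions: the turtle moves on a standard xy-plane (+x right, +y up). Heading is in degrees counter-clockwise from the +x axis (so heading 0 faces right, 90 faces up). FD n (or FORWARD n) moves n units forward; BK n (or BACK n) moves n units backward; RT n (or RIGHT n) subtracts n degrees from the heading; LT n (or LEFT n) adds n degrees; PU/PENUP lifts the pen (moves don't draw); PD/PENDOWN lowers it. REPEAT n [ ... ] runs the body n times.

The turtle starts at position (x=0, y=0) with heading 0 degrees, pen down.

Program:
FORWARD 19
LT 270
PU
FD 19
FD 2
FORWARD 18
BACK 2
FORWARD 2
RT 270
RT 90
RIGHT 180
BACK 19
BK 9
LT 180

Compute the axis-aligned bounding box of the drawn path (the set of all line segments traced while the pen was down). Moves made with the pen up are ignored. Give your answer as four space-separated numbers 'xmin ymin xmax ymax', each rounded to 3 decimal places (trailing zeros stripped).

Answer: 0 0 19 0

Derivation:
Executing turtle program step by step:
Start: pos=(0,0), heading=0, pen down
FD 19: (0,0) -> (19,0) [heading=0, draw]
LT 270: heading 0 -> 270
PU: pen up
FD 19: (19,0) -> (19,-19) [heading=270, move]
FD 2: (19,-19) -> (19,-21) [heading=270, move]
FD 18: (19,-21) -> (19,-39) [heading=270, move]
BK 2: (19,-39) -> (19,-37) [heading=270, move]
FD 2: (19,-37) -> (19,-39) [heading=270, move]
RT 270: heading 270 -> 0
RT 90: heading 0 -> 270
RT 180: heading 270 -> 90
BK 19: (19,-39) -> (19,-58) [heading=90, move]
BK 9: (19,-58) -> (19,-67) [heading=90, move]
LT 180: heading 90 -> 270
Final: pos=(19,-67), heading=270, 1 segment(s) drawn

Segment endpoints: x in {0, 19}, y in {0}
xmin=0, ymin=0, xmax=19, ymax=0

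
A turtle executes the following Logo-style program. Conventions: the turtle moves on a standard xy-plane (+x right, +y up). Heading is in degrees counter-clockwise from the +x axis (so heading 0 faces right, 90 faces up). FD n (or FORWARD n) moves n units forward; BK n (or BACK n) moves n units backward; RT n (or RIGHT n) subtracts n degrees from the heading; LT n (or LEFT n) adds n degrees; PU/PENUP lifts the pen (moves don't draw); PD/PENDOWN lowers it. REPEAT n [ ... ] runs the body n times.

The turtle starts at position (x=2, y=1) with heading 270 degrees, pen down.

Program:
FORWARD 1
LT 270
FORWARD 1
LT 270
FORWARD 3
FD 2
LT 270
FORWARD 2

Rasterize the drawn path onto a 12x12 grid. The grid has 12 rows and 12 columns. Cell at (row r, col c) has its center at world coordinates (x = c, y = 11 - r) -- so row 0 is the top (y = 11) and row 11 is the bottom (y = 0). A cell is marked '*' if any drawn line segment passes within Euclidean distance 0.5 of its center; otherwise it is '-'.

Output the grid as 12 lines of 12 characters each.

Answer: ------------
------------
------------
------------
------------
------------
-***--------
-*----------
-*----------
-*----------
-**---------
-**---------

Derivation:
Segment 0: (2,1) -> (2,0)
Segment 1: (2,0) -> (1,0)
Segment 2: (1,0) -> (1,3)
Segment 3: (1,3) -> (1,5)
Segment 4: (1,5) -> (3,5)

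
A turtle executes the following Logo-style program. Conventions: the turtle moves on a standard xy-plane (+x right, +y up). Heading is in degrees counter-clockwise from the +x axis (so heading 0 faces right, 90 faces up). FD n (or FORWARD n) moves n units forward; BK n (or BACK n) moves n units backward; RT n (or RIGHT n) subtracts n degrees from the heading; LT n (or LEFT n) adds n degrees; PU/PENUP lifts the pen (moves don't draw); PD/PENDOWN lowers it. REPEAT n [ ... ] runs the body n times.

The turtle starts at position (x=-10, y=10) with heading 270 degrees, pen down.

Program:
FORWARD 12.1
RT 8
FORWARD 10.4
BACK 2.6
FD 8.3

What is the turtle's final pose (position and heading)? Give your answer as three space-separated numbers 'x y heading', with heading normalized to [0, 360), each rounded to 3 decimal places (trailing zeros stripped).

Answer: -12.241 -18.043 262

Derivation:
Executing turtle program step by step:
Start: pos=(-10,10), heading=270, pen down
FD 12.1: (-10,10) -> (-10,-2.1) [heading=270, draw]
RT 8: heading 270 -> 262
FD 10.4: (-10,-2.1) -> (-11.447,-12.399) [heading=262, draw]
BK 2.6: (-11.447,-12.399) -> (-11.086,-9.824) [heading=262, draw]
FD 8.3: (-11.086,-9.824) -> (-12.241,-18.043) [heading=262, draw]
Final: pos=(-12.241,-18.043), heading=262, 4 segment(s) drawn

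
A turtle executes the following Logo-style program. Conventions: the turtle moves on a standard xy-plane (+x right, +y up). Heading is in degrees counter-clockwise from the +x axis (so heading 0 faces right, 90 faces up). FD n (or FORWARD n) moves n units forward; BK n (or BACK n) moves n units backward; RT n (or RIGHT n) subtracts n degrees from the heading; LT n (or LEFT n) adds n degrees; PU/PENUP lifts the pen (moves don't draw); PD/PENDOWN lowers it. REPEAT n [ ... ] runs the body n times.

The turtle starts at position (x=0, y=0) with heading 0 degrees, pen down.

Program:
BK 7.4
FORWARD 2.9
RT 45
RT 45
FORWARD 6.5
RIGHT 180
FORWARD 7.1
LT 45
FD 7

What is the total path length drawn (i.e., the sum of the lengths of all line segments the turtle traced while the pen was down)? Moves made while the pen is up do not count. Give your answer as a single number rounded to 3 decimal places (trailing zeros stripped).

Answer: 30.9

Derivation:
Executing turtle program step by step:
Start: pos=(0,0), heading=0, pen down
BK 7.4: (0,0) -> (-7.4,0) [heading=0, draw]
FD 2.9: (-7.4,0) -> (-4.5,0) [heading=0, draw]
RT 45: heading 0 -> 315
RT 45: heading 315 -> 270
FD 6.5: (-4.5,0) -> (-4.5,-6.5) [heading=270, draw]
RT 180: heading 270 -> 90
FD 7.1: (-4.5,-6.5) -> (-4.5,0.6) [heading=90, draw]
LT 45: heading 90 -> 135
FD 7: (-4.5,0.6) -> (-9.45,5.55) [heading=135, draw]
Final: pos=(-9.45,5.55), heading=135, 5 segment(s) drawn

Segment lengths:
  seg 1: (0,0) -> (-7.4,0), length = 7.4
  seg 2: (-7.4,0) -> (-4.5,0), length = 2.9
  seg 3: (-4.5,0) -> (-4.5,-6.5), length = 6.5
  seg 4: (-4.5,-6.5) -> (-4.5,0.6), length = 7.1
  seg 5: (-4.5,0.6) -> (-9.45,5.55), length = 7
Total = 30.9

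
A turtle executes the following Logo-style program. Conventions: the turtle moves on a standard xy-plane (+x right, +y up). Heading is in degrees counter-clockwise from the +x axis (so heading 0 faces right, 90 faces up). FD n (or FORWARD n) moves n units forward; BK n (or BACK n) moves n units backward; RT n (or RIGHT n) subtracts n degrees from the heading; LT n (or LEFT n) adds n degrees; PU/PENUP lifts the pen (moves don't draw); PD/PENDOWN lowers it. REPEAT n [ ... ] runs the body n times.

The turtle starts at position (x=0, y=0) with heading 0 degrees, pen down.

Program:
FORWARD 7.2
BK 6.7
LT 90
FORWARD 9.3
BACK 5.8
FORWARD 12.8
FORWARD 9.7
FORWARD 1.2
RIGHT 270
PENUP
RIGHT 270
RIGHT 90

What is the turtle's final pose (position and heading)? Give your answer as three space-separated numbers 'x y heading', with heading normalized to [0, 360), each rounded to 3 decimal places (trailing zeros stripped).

Answer: 0.5 27.2 180

Derivation:
Executing turtle program step by step:
Start: pos=(0,0), heading=0, pen down
FD 7.2: (0,0) -> (7.2,0) [heading=0, draw]
BK 6.7: (7.2,0) -> (0.5,0) [heading=0, draw]
LT 90: heading 0 -> 90
FD 9.3: (0.5,0) -> (0.5,9.3) [heading=90, draw]
BK 5.8: (0.5,9.3) -> (0.5,3.5) [heading=90, draw]
FD 12.8: (0.5,3.5) -> (0.5,16.3) [heading=90, draw]
FD 9.7: (0.5,16.3) -> (0.5,26) [heading=90, draw]
FD 1.2: (0.5,26) -> (0.5,27.2) [heading=90, draw]
RT 270: heading 90 -> 180
PU: pen up
RT 270: heading 180 -> 270
RT 90: heading 270 -> 180
Final: pos=(0.5,27.2), heading=180, 7 segment(s) drawn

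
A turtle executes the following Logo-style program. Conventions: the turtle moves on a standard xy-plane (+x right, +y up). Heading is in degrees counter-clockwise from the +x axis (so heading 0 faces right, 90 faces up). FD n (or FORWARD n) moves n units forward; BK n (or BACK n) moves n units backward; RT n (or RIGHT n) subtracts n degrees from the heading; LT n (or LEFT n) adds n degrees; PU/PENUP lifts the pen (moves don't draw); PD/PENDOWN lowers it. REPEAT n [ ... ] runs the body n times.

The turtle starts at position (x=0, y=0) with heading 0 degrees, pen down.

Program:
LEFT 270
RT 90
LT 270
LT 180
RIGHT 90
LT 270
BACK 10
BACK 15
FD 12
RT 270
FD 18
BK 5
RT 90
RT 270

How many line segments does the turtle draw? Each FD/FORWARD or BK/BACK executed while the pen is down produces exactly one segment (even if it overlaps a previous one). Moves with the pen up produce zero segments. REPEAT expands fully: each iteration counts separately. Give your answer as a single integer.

Answer: 5

Derivation:
Executing turtle program step by step:
Start: pos=(0,0), heading=0, pen down
LT 270: heading 0 -> 270
RT 90: heading 270 -> 180
LT 270: heading 180 -> 90
LT 180: heading 90 -> 270
RT 90: heading 270 -> 180
LT 270: heading 180 -> 90
BK 10: (0,0) -> (0,-10) [heading=90, draw]
BK 15: (0,-10) -> (0,-25) [heading=90, draw]
FD 12: (0,-25) -> (0,-13) [heading=90, draw]
RT 270: heading 90 -> 180
FD 18: (0,-13) -> (-18,-13) [heading=180, draw]
BK 5: (-18,-13) -> (-13,-13) [heading=180, draw]
RT 90: heading 180 -> 90
RT 270: heading 90 -> 180
Final: pos=(-13,-13), heading=180, 5 segment(s) drawn
Segments drawn: 5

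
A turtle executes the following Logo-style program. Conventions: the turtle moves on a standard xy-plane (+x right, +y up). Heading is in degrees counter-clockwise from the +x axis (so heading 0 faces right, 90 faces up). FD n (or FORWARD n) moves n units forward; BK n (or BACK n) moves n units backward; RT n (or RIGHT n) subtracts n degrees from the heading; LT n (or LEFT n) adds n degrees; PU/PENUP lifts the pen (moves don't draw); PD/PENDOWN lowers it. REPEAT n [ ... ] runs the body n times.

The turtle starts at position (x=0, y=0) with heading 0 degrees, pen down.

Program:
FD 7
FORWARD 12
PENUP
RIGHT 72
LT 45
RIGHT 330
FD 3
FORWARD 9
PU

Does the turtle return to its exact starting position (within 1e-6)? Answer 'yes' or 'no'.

Answer: no

Derivation:
Executing turtle program step by step:
Start: pos=(0,0), heading=0, pen down
FD 7: (0,0) -> (7,0) [heading=0, draw]
FD 12: (7,0) -> (19,0) [heading=0, draw]
PU: pen up
RT 72: heading 0 -> 288
LT 45: heading 288 -> 333
RT 330: heading 333 -> 3
FD 3: (19,0) -> (21.996,0.157) [heading=3, move]
FD 9: (21.996,0.157) -> (30.984,0.628) [heading=3, move]
PU: pen up
Final: pos=(30.984,0.628), heading=3, 2 segment(s) drawn

Start position: (0, 0)
Final position: (30.984, 0.628)
Distance = 30.99; >= 1e-6 -> NOT closed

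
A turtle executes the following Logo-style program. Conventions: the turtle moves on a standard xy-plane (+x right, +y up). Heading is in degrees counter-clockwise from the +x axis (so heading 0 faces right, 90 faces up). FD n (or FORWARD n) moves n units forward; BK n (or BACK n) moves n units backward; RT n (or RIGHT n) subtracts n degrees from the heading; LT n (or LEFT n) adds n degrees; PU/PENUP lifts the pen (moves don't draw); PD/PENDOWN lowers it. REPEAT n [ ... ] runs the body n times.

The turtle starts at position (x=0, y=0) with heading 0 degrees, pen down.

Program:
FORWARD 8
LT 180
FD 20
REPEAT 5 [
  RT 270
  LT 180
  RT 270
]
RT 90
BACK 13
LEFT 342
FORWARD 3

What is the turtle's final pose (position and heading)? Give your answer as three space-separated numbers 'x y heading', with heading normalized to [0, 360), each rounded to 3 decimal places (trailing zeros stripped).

Answer: -11.073 -10.147 72

Derivation:
Executing turtle program step by step:
Start: pos=(0,0), heading=0, pen down
FD 8: (0,0) -> (8,0) [heading=0, draw]
LT 180: heading 0 -> 180
FD 20: (8,0) -> (-12,0) [heading=180, draw]
REPEAT 5 [
  -- iteration 1/5 --
  RT 270: heading 180 -> 270
  LT 180: heading 270 -> 90
  RT 270: heading 90 -> 180
  -- iteration 2/5 --
  RT 270: heading 180 -> 270
  LT 180: heading 270 -> 90
  RT 270: heading 90 -> 180
  -- iteration 3/5 --
  RT 270: heading 180 -> 270
  LT 180: heading 270 -> 90
  RT 270: heading 90 -> 180
  -- iteration 4/5 --
  RT 270: heading 180 -> 270
  LT 180: heading 270 -> 90
  RT 270: heading 90 -> 180
  -- iteration 5/5 --
  RT 270: heading 180 -> 270
  LT 180: heading 270 -> 90
  RT 270: heading 90 -> 180
]
RT 90: heading 180 -> 90
BK 13: (-12,0) -> (-12,-13) [heading=90, draw]
LT 342: heading 90 -> 72
FD 3: (-12,-13) -> (-11.073,-10.147) [heading=72, draw]
Final: pos=(-11.073,-10.147), heading=72, 4 segment(s) drawn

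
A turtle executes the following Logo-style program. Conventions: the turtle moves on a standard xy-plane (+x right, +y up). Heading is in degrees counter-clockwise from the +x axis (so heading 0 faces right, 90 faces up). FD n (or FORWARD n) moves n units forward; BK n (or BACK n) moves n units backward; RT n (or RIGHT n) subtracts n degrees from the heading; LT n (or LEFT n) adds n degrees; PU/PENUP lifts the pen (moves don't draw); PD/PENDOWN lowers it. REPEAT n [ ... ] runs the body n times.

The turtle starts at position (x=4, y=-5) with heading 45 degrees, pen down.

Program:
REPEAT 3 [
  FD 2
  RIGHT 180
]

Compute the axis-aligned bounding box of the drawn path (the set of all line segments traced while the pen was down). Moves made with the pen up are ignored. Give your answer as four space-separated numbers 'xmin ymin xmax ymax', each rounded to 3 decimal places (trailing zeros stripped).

Answer: 4 -5 5.414 -3.586

Derivation:
Executing turtle program step by step:
Start: pos=(4,-5), heading=45, pen down
REPEAT 3 [
  -- iteration 1/3 --
  FD 2: (4,-5) -> (5.414,-3.586) [heading=45, draw]
  RT 180: heading 45 -> 225
  -- iteration 2/3 --
  FD 2: (5.414,-3.586) -> (4,-5) [heading=225, draw]
  RT 180: heading 225 -> 45
  -- iteration 3/3 --
  FD 2: (4,-5) -> (5.414,-3.586) [heading=45, draw]
  RT 180: heading 45 -> 225
]
Final: pos=(5.414,-3.586), heading=225, 3 segment(s) drawn

Segment endpoints: x in {4, 5.414}, y in {-5, -3.586, -3.586}
xmin=4, ymin=-5, xmax=5.414, ymax=-3.586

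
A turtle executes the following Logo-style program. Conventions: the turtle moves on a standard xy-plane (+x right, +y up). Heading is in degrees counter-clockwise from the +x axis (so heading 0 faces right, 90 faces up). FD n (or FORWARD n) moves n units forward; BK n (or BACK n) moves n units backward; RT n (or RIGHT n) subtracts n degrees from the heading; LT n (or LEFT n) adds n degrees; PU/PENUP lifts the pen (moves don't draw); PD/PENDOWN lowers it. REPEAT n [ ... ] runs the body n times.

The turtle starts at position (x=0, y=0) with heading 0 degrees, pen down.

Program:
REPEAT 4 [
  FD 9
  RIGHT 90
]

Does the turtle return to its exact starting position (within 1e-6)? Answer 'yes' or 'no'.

Executing turtle program step by step:
Start: pos=(0,0), heading=0, pen down
REPEAT 4 [
  -- iteration 1/4 --
  FD 9: (0,0) -> (9,0) [heading=0, draw]
  RT 90: heading 0 -> 270
  -- iteration 2/4 --
  FD 9: (9,0) -> (9,-9) [heading=270, draw]
  RT 90: heading 270 -> 180
  -- iteration 3/4 --
  FD 9: (9,-9) -> (0,-9) [heading=180, draw]
  RT 90: heading 180 -> 90
  -- iteration 4/4 --
  FD 9: (0,-9) -> (0,0) [heading=90, draw]
  RT 90: heading 90 -> 0
]
Final: pos=(0,0), heading=0, 4 segment(s) drawn

Start position: (0, 0)
Final position: (0, 0)
Distance = 0; < 1e-6 -> CLOSED

Answer: yes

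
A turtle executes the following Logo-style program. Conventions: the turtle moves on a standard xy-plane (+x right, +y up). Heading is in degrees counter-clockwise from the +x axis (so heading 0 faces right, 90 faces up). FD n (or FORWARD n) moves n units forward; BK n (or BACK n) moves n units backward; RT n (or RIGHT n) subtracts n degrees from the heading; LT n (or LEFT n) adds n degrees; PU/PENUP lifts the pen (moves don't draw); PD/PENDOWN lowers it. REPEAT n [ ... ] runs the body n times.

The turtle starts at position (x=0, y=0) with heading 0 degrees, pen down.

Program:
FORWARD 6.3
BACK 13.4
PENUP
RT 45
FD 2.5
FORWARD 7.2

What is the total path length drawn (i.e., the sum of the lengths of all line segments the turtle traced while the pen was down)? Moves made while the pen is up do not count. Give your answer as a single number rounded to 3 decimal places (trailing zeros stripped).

Answer: 19.7

Derivation:
Executing turtle program step by step:
Start: pos=(0,0), heading=0, pen down
FD 6.3: (0,0) -> (6.3,0) [heading=0, draw]
BK 13.4: (6.3,0) -> (-7.1,0) [heading=0, draw]
PU: pen up
RT 45: heading 0 -> 315
FD 2.5: (-7.1,0) -> (-5.332,-1.768) [heading=315, move]
FD 7.2: (-5.332,-1.768) -> (-0.241,-6.859) [heading=315, move]
Final: pos=(-0.241,-6.859), heading=315, 2 segment(s) drawn

Segment lengths:
  seg 1: (0,0) -> (6.3,0), length = 6.3
  seg 2: (6.3,0) -> (-7.1,0), length = 13.4
Total = 19.7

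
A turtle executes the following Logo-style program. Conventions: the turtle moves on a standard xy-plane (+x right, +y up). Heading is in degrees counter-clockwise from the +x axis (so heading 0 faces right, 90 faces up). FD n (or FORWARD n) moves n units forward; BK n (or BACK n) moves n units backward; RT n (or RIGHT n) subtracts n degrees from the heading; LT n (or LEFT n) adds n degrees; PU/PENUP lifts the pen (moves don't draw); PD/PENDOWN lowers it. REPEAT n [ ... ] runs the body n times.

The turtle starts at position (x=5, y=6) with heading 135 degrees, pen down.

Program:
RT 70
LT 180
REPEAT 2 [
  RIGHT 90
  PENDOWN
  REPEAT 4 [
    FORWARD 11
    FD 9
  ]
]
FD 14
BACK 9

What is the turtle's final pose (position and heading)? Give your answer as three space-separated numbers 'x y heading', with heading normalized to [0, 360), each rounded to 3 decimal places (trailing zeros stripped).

Executing turtle program step by step:
Start: pos=(5,6), heading=135, pen down
RT 70: heading 135 -> 65
LT 180: heading 65 -> 245
REPEAT 2 [
  -- iteration 1/2 --
  RT 90: heading 245 -> 155
  PD: pen down
  REPEAT 4 [
    -- iteration 1/4 --
    FD 11: (5,6) -> (-4.969,10.649) [heading=155, draw]
    FD 9: (-4.969,10.649) -> (-13.126,14.452) [heading=155, draw]
    -- iteration 2/4 --
    FD 11: (-13.126,14.452) -> (-23.096,19.101) [heading=155, draw]
    FD 9: (-23.096,19.101) -> (-31.252,22.905) [heading=155, draw]
    -- iteration 3/4 --
    FD 11: (-31.252,22.905) -> (-41.222,27.554) [heading=155, draw]
    FD 9: (-41.222,27.554) -> (-49.378,31.357) [heading=155, draw]
    -- iteration 4/4 --
    FD 11: (-49.378,31.357) -> (-59.348,36.006) [heading=155, draw]
    FD 9: (-59.348,36.006) -> (-67.505,39.809) [heading=155, draw]
  ]
  -- iteration 2/2 --
  RT 90: heading 155 -> 65
  PD: pen down
  REPEAT 4 [
    -- iteration 1/4 --
    FD 11: (-67.505,39.809) -> (-62.856,49.779) [heading=65, draw]
    FD 9: (-62.856,49.779) -> (-59.052,57.936) [heading=65, draw]
    -- iteration 2/4 --
    FD 11: (-59.052,57.936) -> (-54.403,67.905) [heading=65, draw]
    FD 9: (-54.403,67.905) -> (-50.6,76.062) [heading=65, draw]
    -- iteration 3/4 --
    FD 11: (-50.6,76.062) -> (-45.951,86.031) [heading=65, draw]
    FD 9: (-45.951,86.031) -> (-42.148,94.188) [heading=65, draw]
    -- iteration 4/4 --
    FD 11: (-42.148,94.188) -> (-37.499,104.157) [heading=65, draw]
    FD 9: (-37.499,104.157) -> (-33.695,112.314) [heading=65, draw]
  ]
]
FD 14: (-33.695,112.314) -> (-27.779,125.002) [heading=65, draw]
BK 9: (-27.779,125.002) -> (-31.582,116.846) [heading=65, draw]
Final: pos=(-31.582,116.846), heading=65, 18 segment(s) drawn

Answer: -31.582 116.846 65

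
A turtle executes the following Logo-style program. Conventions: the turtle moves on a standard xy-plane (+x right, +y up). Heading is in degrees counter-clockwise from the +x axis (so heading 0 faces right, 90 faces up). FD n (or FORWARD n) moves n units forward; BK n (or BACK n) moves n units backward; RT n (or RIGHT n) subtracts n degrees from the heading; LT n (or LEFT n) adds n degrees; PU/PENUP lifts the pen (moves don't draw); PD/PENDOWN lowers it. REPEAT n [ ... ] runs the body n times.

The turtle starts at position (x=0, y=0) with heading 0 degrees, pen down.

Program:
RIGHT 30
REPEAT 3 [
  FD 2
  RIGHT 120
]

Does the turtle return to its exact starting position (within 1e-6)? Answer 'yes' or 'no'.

Answer: yes

Derivation:
Executing turtle program step by step:
Start: pos=(0,0), heading=0, pen down
RT 30: heading 0 -> 330
REPEAT 3 [
  -- iteration 1/3 --
  FD 2: (0,0) -> (1.732,-1) [heading=330, draw]
  RT 120: heading 330 -> 210
  -- iteration 2/3 --
  FD 2: (1.732,-1) -> (0,-2) [heading=210, draw]
  RT 120: heading 210 -> 90
  -- iteration 3/3 --
  FD 2: (0,-2) -> (0,0) [heading=90, draw]
  RT 120: heading 90 -> 330
]
Final: pos=(0,0), heading=330, 3 segment(s) drawn

Start position: (0, 0)
Final position: (0, 0)
Distance = 0; < 1e-6 -> CLOSED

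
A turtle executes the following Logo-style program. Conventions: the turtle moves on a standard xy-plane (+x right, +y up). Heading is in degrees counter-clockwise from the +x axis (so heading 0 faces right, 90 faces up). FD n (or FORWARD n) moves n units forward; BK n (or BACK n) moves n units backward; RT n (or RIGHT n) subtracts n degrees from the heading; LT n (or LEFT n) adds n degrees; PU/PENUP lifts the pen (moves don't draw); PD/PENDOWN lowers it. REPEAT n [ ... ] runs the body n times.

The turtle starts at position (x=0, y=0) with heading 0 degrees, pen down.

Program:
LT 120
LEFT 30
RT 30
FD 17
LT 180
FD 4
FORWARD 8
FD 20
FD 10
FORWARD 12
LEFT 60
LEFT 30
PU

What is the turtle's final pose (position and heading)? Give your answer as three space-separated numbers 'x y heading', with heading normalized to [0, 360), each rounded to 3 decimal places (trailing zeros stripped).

Answer: 18.5 -32.043 30

Derivation:
Executing turtle program step by step:
Start: pos=(0,0), heading=0, pen down
LT 120: heading 0 -> 120
LT 30: heading 120 -> 150
RT 30: heading 150 -> 120
FD 17: (0,0) -> (-8.5,14.722) [heading=120, draw]
LT 180: heading 120 -> 300
FD 4: (-8.5,14.722) -> (-6.5,11.258) [heading=300, draw]
FD 8: (-6.5,11.258) -> (-2.5,4.33) [heading=300, draw]
FD 20: (-2.5,4.33) -> (7.5,-12.99) [heading=300, draw]
FD 10: (7.5,-12.99) -> (12.5,-21.651) [heading=300, draw]
FD 12: (12.5,-21.651) -> (18.5,-32.043) [heading=300, draw]
LT 60: heading 300 -> 0
LT 30: heading 0 -> 30
PU: pen up
Final: pos=(18.5,-32.043), heading=30, 6 segment(s) drawn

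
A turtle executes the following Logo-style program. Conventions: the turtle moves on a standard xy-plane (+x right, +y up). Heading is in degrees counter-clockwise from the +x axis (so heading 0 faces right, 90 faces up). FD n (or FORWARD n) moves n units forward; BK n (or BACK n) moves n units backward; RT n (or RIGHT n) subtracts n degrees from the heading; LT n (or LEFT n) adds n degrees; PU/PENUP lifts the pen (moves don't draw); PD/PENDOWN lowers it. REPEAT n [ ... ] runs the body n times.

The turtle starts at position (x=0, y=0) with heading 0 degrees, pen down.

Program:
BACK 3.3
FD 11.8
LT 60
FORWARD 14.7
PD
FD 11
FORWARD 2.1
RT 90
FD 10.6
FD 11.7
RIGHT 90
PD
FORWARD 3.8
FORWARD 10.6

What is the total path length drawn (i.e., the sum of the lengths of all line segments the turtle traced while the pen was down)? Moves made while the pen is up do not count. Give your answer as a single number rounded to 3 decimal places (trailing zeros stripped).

Executing turtle program step by step:
Start: pos=(0,0), heading=0, pen down
BK 3.3: (0,0) -> (-3.3,0) [heading=0, draw]
FD 11.8: (-3.3,0) -> (8.5,0) [heading=0, draw]
LT 60: heading 0 -> 60
FD 14.7: (8.5,0) -> (15.85,12.731) [heading=60, draw]
PD: pen down
FD 11: (15.85,12.731) -> (21.35,22.257) [heading=60, draw]
FD 2.1: (21.35,22.257) -> (22.4,24.076) [heading=60, draw]
RT 90: heading 60 -> 330
FD 10.6: (22.4,24.076) -> (31.58,18.776) [heading=330, draw]
FD 11.7: (31.58,18.776) -> (41.712,12.926) [heading=330, draw]
RT 90: heading 330 -> 240
PD: pen down
FD 3.8: (41.712,12.926) -> (39.812,9.635) [heading=240, draw]
FD 10.6: (39.812,9.635) -> (34.512,0.455) [heading=240, draw]
Final: pos=(34.512,0.455), heading=240, 9 segment(s) drawn

Segment lengths:
  seg 1: (0,0) -> (-3.3,0), length = 3.3
  seg 2: (-3.3,0) -> (8.5,0), length = 11.8
  seg 3: (8.5,0) -> (15.85,12.731), length = 14.7
  seg 4: (15.85,12.731) -> (21.35,22.257), length = 11
  seg 5: (21.35,22.257) -> (22.4,24.076), length = 2.1
  seg 6: (22.4,24.076) -> (31.58,18.776), length = 10.6
  seg 7: (31.58,18.776) -> (41.712,12.926), length = 11.7
  seg 8: (41.712,12.926) -> (39.812,9.635), length = 3.8
  seg 9: (39.812,9.635) -> (34.512,0.455), length = 10.6
Total = 79.6

Answer: 79.6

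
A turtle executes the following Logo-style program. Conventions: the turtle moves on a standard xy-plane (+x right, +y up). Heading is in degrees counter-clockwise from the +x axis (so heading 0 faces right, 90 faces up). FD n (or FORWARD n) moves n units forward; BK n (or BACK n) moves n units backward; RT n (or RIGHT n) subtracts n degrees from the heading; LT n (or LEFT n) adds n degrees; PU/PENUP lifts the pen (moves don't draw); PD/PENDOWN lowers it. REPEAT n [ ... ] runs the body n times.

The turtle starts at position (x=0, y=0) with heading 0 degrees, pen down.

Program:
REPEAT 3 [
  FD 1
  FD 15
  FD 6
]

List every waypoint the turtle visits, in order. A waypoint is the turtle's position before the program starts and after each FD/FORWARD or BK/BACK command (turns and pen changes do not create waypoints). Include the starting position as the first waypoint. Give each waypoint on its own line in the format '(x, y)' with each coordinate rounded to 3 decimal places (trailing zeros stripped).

Executing turtle program step by step:
Start: pos=(0,0), heading=0, pen down
REPEAT 3 [
  -- iteration 1/3 --
  FD 1: (0,0) -> (1,0) [heading=0, draw]
  FD 15: (1,0) -> (16,0) [heading=0, draw]
  FD 6: (16,0) -> (22,0) [heading=0, draw]
  -- iteration 2/3 --
  FD 1: (22,0) -> (23,0) [heading=0, draw]
  FD 15: (23,0) -> (38,0) [heading=0, draw]
  FD 6: (38,0) -> (44,0) [heading=0, draw]
  -- iteration 3/3 --
  FD 1: (44,0) -> (45,0) [heading=0, draw]
  FD 15: (45,0) -> (60,0) [heading=0, draw]
  FD 6: (60,0) -> (66,0) [heading=0, draw]
]
Final: pos=(66,0), heading=0, 9 segment(s) drawn
Waypoints (10 total):
(0, 0)
(1, 0)
(16, 0)
(22, 0)
(23, 0)
(38, 0)
(44, 0)
(45, 0)
(60, 0)
(66, 0)

Answer: (0, 0)
(1, 0)
(16, 0)
(22, 0)
(23, 0)
(38, 0)
(44, 0)
(45, 0)
(60, 0)
(66, 0)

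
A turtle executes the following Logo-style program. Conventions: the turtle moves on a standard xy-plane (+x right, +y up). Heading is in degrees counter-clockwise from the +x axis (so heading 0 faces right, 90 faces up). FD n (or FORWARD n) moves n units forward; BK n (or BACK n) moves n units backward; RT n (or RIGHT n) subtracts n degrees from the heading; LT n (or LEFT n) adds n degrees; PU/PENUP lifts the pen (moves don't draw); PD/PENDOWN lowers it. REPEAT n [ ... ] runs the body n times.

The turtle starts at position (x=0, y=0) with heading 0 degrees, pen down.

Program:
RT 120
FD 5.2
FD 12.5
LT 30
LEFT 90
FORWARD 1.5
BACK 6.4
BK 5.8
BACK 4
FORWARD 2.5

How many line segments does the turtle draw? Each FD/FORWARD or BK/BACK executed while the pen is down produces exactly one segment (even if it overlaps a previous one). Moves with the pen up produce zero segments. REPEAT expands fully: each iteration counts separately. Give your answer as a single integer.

Answer: 7

Derivation:
Executing turtle program step by step:
Start: pos=(0,0), heading=0, pen down
RT 120: heading 0 -> 240
FD 5.2: (0,0) -> (-2.6,-4.503) [heading=240, draw]
FD 12.5: (-2.6,-4.503) -> (-8.85,-15.329) [heading=240, draw]
LT 30: heading 240 -> 270
LT 90: heading 270 -> 0
FD 1.5: (-8.85,-15.329) -> (-7.35,-15.329) [heading=0, draw]
BK 6.4: (-7.35,-15.329) -> (-13.75,-15.329) [heading=0, draw]
BK 5.8: (-13.75,-15.329) -> (-19.55,-15.329) [heading=0, draw]
BK 4: (-19.55,-15.329) -> (-23.55,-15.329) [heading=0, draw]
FD 2.5: (-23.55,-15.329) -> (-21.05,-15.329) [heading=0, draw]
Final: pos=(-21.05,-15.329), heading=0, 7 segment(s) drawn
Segments drawn: 7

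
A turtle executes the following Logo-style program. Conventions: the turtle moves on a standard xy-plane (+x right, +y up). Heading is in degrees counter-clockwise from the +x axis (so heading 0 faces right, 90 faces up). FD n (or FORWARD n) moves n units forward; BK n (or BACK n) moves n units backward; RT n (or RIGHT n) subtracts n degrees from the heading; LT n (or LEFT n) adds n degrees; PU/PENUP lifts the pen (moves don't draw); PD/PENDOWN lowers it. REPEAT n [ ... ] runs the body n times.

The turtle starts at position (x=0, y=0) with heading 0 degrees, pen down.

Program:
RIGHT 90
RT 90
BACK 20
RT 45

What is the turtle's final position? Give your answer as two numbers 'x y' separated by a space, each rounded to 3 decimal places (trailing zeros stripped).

Answer: 20 0

Derivation:
Executing turtle program step by step:
Start: pos=(0,0), heading=0, pen down
RT 90: heading 0 -> 270
RT 90: heading 270 -> 180
BK 20: (0,0) -> (20,0) [heading=180, draw]
RT 45: heading 180 -> 135
Final: pos=(20,0), heading=135, 1 segment(s) drawn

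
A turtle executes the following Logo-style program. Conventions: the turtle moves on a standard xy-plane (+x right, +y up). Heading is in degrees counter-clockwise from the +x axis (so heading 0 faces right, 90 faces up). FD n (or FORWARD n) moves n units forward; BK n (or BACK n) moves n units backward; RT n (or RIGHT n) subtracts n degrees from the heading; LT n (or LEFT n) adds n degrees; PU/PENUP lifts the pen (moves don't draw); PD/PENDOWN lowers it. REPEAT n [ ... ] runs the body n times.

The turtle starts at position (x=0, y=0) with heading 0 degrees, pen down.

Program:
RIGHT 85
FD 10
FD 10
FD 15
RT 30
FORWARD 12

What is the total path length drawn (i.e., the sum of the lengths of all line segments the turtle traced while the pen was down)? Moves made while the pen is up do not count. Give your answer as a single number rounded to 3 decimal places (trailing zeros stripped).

Answer: 47

Derivation:
Executing turtle program step by step:
Start: pos=(0,0), heading=0, pen down
RT 85: heading 0 -> 275
FD 10: (0,0) -> (0.872,-9.962) [heading=275, draw]
FD 10: (0.872,-9.962) -> (1.743,-19.924) [heading=275, draw]
FD 15: (1.743,-19.924) -> (3.05,-34.867) [heading=275, draw]
RT 30: heading 275 -> 245
FD 12: (3.05,-34.867) -> (-2.021,-45.743) [heading=245, draw]
Final: pos=(-2.021,-45.743), heading=245, 4 segment(s) drawn

Segment lengths:
  seg 1: (0,0) -> (0.872,-9.962), length = 10
  seg 2: (0.872,-9.962) -> (1.743,-19.924), length = 10
  seg 3: (1.743,-19.924) -> (3.05,-34.867), length = 15
  seg 4: (3.05,-34.867) -> (-2.021,-45.743), length = 12
Total = 47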